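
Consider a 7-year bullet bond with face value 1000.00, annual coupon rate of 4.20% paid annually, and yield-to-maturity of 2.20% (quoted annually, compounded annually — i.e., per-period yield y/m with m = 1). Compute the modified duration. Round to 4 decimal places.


Answer: Modified duration = 6.1273

Derivation:
Coupon per period c = face * coupon_rate / m = 42.000000
Periods per year m = 1; per-period yield y/m = 0.022000
Number of cashflows N = 7
Cashflows (t years, CF_t, discount factor 1/(1+y/m)^(m*t), PV):
  t = 1.0000: CF_t = 42.000000, DF = 0.978474, PV = 41.095890
  t = 2.0000: CF_t = 42.000000, DF = 0.957411, PV = 40.211243
  t = 3.0000: CF_t = 42.000000, DF = 0.936801, PV = 39.345639
  t = 4.0000: CF_t = 42.000000, DF = 0.916635, PV = 38.498668
  t = 5.0000: CF_t = 42.000000, DF = 0.896903, PV = 37.669930
  t = 6.0000: CF_t = 42.000000, DF = 0.877596, PV = 36.859031
  t = 7.0000: CF_t = 1042.000000, DF = 0.858704, PV = 894.770070
Price P = sum_t PV_t = 1128.450471
First compute Macaulay numerator sum_t t * PV_t:
  t * PV_t at t = 1.0000: 41.095890
  t * PV_t at t = 2.0000: 80.422486
  t * PV_t at t = 3.0000: 118.036917
  t * PV_t at t = 4.0000: 153.994673
  t * PV_t at t = 5.0000: 188.349649
  t * PV_t at t = 6.0000: 221.154187
  t * PV_t at t = 7.0000: 6263.390488
Macaulay duration D = 7066.444290 / 1128.450471 = 6.262077
Modified duration = D / (1 + y/m) = 6.262077 / (1 + 0.022000) = 6.127277


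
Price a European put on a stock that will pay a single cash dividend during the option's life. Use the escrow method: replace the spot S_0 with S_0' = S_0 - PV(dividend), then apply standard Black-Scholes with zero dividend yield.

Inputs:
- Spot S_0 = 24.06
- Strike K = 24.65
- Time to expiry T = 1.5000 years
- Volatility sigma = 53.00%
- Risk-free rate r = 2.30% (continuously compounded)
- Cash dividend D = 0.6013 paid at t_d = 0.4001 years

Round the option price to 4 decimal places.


Answer: Price = 6.1922

Derivation:
PV(D) = D * exp(-r * t_d) = 0.6013 * 0.99083991 = 0.59579204
S_0' = S_0 - PV(D) = 24.0600 - 0.59579204 = 23.46420796
d1 = (ln(S_0'/K) + (r + sigma^2/2)*T) / (sigma*sqrt(T)) = 0.30175602
d2 = d1 - sigma*sqrt(T) = -0.34735876
exp(-rT) = 0.96608834
N(-d1) = 0.38141903; N(-d2) = 0.63583909
P = K * exp(-rT) * N(-d2) - S_0' * N(-d1) = 24.6500 * 0.96608834 * 0.63583909 - 23.46420796 * 0.38141903 = 6.1922


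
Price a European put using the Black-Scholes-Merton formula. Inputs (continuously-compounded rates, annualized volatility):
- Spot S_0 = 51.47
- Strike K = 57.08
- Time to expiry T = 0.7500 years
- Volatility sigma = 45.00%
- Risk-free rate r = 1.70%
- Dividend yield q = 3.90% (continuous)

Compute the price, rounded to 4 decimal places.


d1 = (ln(S/K) + (r - q + 0.5*sigma^2) * T) / (sigma * sqrt(T)) = -0.11294813
d2 = d1 - sigma * sqrt(T) = -0.50265957
exp(-rT) = 0.98733094; exp(-qT) = 0.97117364
P = K * exp(-rT) * N(-d2) - S_0 * exp(-qT) * N(-d1)
N(-d1) = 0.54496416; N(-d2) = 0.69239818
P = 57.0800 * 0.98733094 * 0.69239818 - 51.4700 * 0.97117364 * 0.54496416 = 11.7806

Answer: Price = 11.7806


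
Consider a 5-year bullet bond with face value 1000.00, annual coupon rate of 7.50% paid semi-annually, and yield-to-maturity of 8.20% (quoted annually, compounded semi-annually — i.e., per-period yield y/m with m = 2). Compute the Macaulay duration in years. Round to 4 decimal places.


Answer: Macaulay duration = 4.2478 years

Derivation:
Coupon per period c = face * coupon_rate / m = 37.500000
Periods per year m = 2; per-period yield y/m = 0.041000
Number of cashflows N = 10
Cashflows (t years, CF_t, discount factor 1/(1+y/m)^(m*t), PV):
  t = 0.5000: CF_t = 37.500000, DF = 0.960615, PV = 36.023055
  t = 1.0000: CF_t = 37.500000, DF = 0.922781, PV = 34.604279
  t = 1.5000: CF_t = 37.500000, DF = 0.886437, PV = 33.241383
  t = 2.0000: CF_t = 37.500000, DF = 0.851524, PV = 31.932164
  t = 2.5000: CF_t = 37.500000, DF = 0.817987, PV = 30.674509
  t = 3.0000: CF_t = 37.500000, DF = 0.785770, PV = 29.466387
  t = 3.5000: CF_t = 37.500000, DF = 0.754823, PV = 28.305847
  t = 4.0000: CF_t = 37.500000, DF = 0.725094, PV = 27.191016
  t = 4.5000: CF_t = 37.500000, DF = 0.696536, PV = 26.120092
  t = 5.0000: CF_t = 1037.500000, DF = 0.669103, PV = 694.193927
Price P = sum_t PV_t = 971.752659
Macaulay numerator sum_t t * PV_t:
  t * PV_t at t = 0.5000: 18.011527
  t * PV_t at t = 1.0000: 34.604279
  t * PV_t at t = 1.5000: 49.862074
  t * PV_t at t = 2.0000: 63.864328
  t * PV_t at t = 2.5000: 76.686273
  t * PV_t at t = 3.0000: 88.399161
  t * PV_t at t = 3.5000: 99.070466
  t * PV_t at t = 4.0000: 108.764063
  t * PV_t at t = 4.5000: 117.540414
  t * PV_t at t = 5.0000: 3470.969637
Macaulay duration D = (sum_t t * PV_t) / P = 4127.772222 / 971.752659 = 4.247760


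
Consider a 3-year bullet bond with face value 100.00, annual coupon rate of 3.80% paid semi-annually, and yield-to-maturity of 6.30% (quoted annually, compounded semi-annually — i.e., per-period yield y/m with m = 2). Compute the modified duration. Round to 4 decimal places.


Coupon per period c = face * coupon_rate / m = 1.900000
Periods per year m = 2; per-period yield y/m = 0.031500
Number of cashflows N = 6
Cashflows (t years, CF_t, discount factor 1/(1+y/m)^(m*t), PV):
  t = 0.5000: CF_t = 1.900000, DF = 0.969462, PV = 1.841978
  t = 1.0000: CF_t = 1.900000, DF = 0.939856, PV = 1.785727
  t = 1.5000: CF_t = 1.900000, DF = 0.911155, PV = 1.731195
  t = 2.0000: CF_t = 1.900000, DF = 0.883330, PV = 1.678327
  t = 2.5000: CF_t = 1.900000, DF = 0.856355, PV = 1.627075
  t = 3.0000: CF_t = 101.900000, DF = 0.830204, PV = 84.597746
Price P = sum_t PV_t = 93.262047
First compute Macaulay numerator sum_t t * PV_t:
  t * PV_t at t = 0.5000: 0.920989
  t * PV_t at t = 1.0000: 1.785727
  t * PV_t at t = 1.5000: 2.596792
  t * PV_t at t = 2.0000: 3.356655
  t * PV_t at t = 2.5000: 4.067686
  t * PV_t at t = 3.0000: 253.793237
Macaulay duration D = 266.521086 / 93.262047 = 2.857766
Modified duration = D / (1 + y/m) = 2.857766 / (1 + 0.031500) = 2.770495

Answer: Modified duration = 2.7705


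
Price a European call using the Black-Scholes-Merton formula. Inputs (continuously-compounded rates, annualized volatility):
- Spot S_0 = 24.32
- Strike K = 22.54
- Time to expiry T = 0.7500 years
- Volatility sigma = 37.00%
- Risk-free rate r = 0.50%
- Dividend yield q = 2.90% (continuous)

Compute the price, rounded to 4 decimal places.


d1 = (ln(S/K) + (r - q + 0.5*sigma^2) * T) / (sigma * sqrt(T)) = 0.34124537
d2 = d1 - sigma * sqrt(T) = 0.02081597
exp(-rT) = 0.99625702; exp(-qT) = 0.97848483
C = S_0 * exp(-qT) * N(d1) - K * exp(-rT) * N(d2)
N(d1) = 0.63354056; N(d2) = 0.50830377
C = 24.3200 * 0.97848483 * 0.63354056 - 22.5400 * 0.99625702 * 0.50830377 = 3.6619

Answer: Price = 3.6619


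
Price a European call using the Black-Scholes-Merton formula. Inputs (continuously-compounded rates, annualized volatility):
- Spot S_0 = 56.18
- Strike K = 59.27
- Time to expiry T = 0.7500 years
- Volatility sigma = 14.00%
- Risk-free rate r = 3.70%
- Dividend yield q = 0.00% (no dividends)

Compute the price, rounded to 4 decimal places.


Answer: Price = 2.0792

Derivation:
d1 = (ln(S/K) + (r - q + 0.5*sigma^2) * T) / (sigma * sqrt(T)) = -0.15211080
d2 = d1 - sigma * sqrt(T) = -0.27335435
exp(-rT) = 0.97263149; exp(-qT) = 1.00000000
C = S_0 * exp(-qT) * N(d1) - K * exp(-rT) * N(d2)
N(d1) = 0.43954977; N(d2) = 0.39229042
C = 56.1800 * 1.00000000 * 0.43954977 - 59.2700 * 0.97263149 * 0.39229042 = 2.0792


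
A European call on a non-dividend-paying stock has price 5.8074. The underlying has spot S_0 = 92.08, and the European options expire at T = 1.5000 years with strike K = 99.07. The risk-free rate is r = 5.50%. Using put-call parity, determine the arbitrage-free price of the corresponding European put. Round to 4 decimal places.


Answer: Put price = 4.9522

Derivation:
Put-call parity: C - P = S_0 * exp(-qT) - K * exp(-rT).
S_0 * exp(-qT) = 92.0800 * 1.00000000 = 92.08000000
K * exp(-rT) = 99.0700 * 0.92081144 = 91.22478915
P = C - S*exp(-qT) + K*exp(-rT)
P = 5.8074 - 92.08000000 + 91.22478915 = 4.9522


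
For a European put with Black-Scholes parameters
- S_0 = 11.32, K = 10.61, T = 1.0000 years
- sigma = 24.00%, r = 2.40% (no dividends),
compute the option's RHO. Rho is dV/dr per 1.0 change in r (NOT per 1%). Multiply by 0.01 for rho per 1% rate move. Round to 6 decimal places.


Answer: Rho = -4.157189

Derivation:
d1 = 0.4898921673; d2 = 0.2498921673
phi(d1) = 0.3538310637; exp(-qT) = 1.0000000000; exp(-rT) = 0.9762857098
N(-d2) = 0.4013353704
Rho = -K*T*exp(-rT)*N(-d2) = -10.6100 * 1.0000 * 0.9762857098 * 0.4013353704 = -4.157189


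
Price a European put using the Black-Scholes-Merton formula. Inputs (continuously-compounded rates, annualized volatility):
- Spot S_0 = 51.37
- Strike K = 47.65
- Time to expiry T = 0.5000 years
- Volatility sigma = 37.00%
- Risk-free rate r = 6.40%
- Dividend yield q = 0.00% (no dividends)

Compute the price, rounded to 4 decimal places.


d1 = (ln(S/K) + (r - q + 0.5*sigma^2) * T) / (sigma * sqrt(T)) = 0.54044635
d2 = d1 - sigma * sqrt(T) = 0.27881685
exp(-rT) = 0.96850658; exp(-qT) = 1.00000000
P = K * exp(-rT) * N(-d2) - S_0 * exp(-qT) * N(-d1)
N(-d1) = 0.29444462; N(-d2) = 0.39019269
P = 47.6500 * 0.96850658 * 0.39019269 - 51.3700 * 1.00000000 * 0.29444462 = 2.8815

Answer: Price = 2.8815


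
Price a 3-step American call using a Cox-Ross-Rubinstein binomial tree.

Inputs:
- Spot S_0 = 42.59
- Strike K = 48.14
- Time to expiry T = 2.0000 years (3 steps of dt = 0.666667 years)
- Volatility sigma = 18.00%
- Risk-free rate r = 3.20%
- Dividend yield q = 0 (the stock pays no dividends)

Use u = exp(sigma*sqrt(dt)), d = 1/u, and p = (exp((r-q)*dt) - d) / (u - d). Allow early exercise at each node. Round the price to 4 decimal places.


Answer: Price = V(0,0) = 3.0610

Derivation:
dt = T/N = 0.666667
u = exp(sigma*sqrt(dt)) = 1.158319; d = 1/u = 0.863320
p = (exp((r-q)*dt) - d) / (u - d) = 0.536417
Discount per step: exp(-r*dt) = 0.978893
Stock lattice S(k, i) with i counting down-moves:
  k=0: S(0,0) = 42.5900
  k=1: S(1,0) = 49.3328; S(1,1) = 36.7688
  k=2: S(2,0) = 57.1431; S(2,1) = 42.5900; S(2,2) = 31.7433
  k=3: S(3,0) = 66.1899; S(3,1) = 49.3328; S(3,2) = 36.7688; S(3,3) = 27.4046
Terminal payoffs V(N, i) = max(S_T - K, 0):
  V(3,0) = 18.049884; V(3,1) = 1.192785; V(3,2) = 0.000000; V(3,3) = 0.000000
Backward induction: V(k, i) = exp(-r*dt) * [p * V(k+1, i) + (1-p) * V(k+1, i+1)]; then take max(V_cont, immediate exercise) for American.
  V(2,0) = exp(-r*dt) * [p*18.049884 + (1-p)*1.192785] = 10.019187; exercise = 9.003077; V(2,0) = max -> 10.019187
  V(2,1) = exp(-r*dt) * [p*1.192785 + (1-p)*0.000000] = 0.626325; exercise = 0.000000; V(2,1) = max -> 0.626325
  V(2,2) = exp(-r*dt) * [p*0.000000 + (1-p)*0.000000] = 0.000000; exercise = 0.000000; V(2,2) = max -> 0.000000
  V(1,0) = exp(-r*dt) * [p*10.019187 + (1-p)*0.626325] = 5.545250; exercise = 1.192785; V(1,0) = max -> 5.545250
  V(1,1) = exp(-r*dt) * [p*0.626325 + (1-p)*0.000000] = 0.328880; exercise = 0.000000; V(1,1) = max -> 0.328880
  V(0,0) = exp(-r*dt) * [p*5.545250 + (1-p)*0.328880] = 3.061028; exercise = 0.000000; V(0,0) = max -> 3.061028


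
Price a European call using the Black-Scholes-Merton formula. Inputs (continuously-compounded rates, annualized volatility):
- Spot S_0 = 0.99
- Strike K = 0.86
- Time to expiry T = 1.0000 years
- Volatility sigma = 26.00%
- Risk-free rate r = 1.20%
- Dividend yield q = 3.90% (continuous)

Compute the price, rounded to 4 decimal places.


Answer: Price = 0.1531

Derivation:
d1 = (ln(S/K) + (r - q + 0.5*sigma^2) * T) / (sigma * sqrt(T)) = 0.56758675
d2 = d1 - sigma * sqrt(T) = 0.30758675
exp(-rT) = 0.98807171; exp(-qT) = 0.96175071
C = S_0 * exp(-qT) * N(d1) - K * exp(-rT) * N(d2)
N(d1) = 0.71484220; N(d2) = 0.62080160
C = 0.9900 * 0.96175071 * 0.71484220 - 0.8600 * 0.98807171 * 0.62080160 = 0.1531


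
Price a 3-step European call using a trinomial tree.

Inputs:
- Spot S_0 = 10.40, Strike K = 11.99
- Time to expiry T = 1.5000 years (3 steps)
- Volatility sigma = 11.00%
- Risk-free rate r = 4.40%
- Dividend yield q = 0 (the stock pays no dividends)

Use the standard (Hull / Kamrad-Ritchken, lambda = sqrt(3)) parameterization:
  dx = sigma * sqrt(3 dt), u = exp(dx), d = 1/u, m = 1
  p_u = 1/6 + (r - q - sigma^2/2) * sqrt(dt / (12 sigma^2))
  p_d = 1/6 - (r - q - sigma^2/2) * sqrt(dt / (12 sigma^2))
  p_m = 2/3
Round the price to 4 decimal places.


dt = T/N = 0.500000; dx = sigma*sqrt(3*dt) = 0.134722
u = exp(dx) = 1.144219; d = 1/u = 0.873959
p_u = 0.237089, p_m = 0.666667, p_d = 0.096244
Discount per step: exp(-r*dt) = 0.978240
Stock lattice S(k, j) with j the centered position index:
  k=0: S(0,+0) = 10.4000
  k=1: S(1,-1) = 9.0892; S(1,+0) = 10.4000; S(1,+1) = 11.8999
  k=2: S(2,-2) = 7.9436; S(2,-1) = 9.0892; S(2,+0) = 10.4000; S(2,+1) = 11.8999; S(2,+2) = 13.6161
  k=3: S(3,-3) = 6.9423; S(3,-2) = 7.9436; S(3,-1) = 9.0892; S(3,+0) = 10.4000; S(3,+1) = 11.8999; S(3,+2) = 13.6161; S(3,+3) = 15.5797
Terminal payoffs V(N, j) = max(S_T - K, 0):
  V(3,-3) = 0.000000; V(3,-2) = 0.000000; V(3,-1) = 0.000000; V(3,+0) = 0.000000; V(3,+1) = 0.000000; V(3,+2) = 1.626056; V(3,+3) = 3.589744
Backward induction: V(k, j) = exp(-r*dt) * [p_u * V(k+1, j+1) + p_m * V(k+1, j) + p_d * V(k+1, j-1)]
  V(2,-2) = exp(-r*dt) * [p_u*0.000000 + p_m*0.000000 + p_d*0.000000] = 0.000000
  V(2,-1) = exp(-r*dt) * [p_u*0.000000 + p_m*0.000000 + p_d*0.000000] = 0.000000
  V(2,+0) = exp(-r*dt) * [p_u*0.000000 + p_m*0.000000 + p_d*0.000000] = 0.000000
  V(2,+1) = exp(-r*dt) * [p_u*1.626056 + p_m*0.000000 + p_d*0.000000] = 0.377132
  V(2,+2) = exp(-r*dt) * [p_u*3.589744 + p_m*1.626056 + p_d*0.000000] = 1.893020
  V(1,-1) = exp(-r*dt) * [p_u*0.000000 + p_m*0.000000 + p_d*0.000000] = 0.000000
  V(1,+0) = exp(-r*dt) * [p_u*0.377132 + p_m*0.000000 + p_d*0.000000] = 0.087468
  V(1,+1) = exp(-r*dt) * [p_u*1.893020 + p_m*0.377132 + p_d*0.000000] = 0.684999
  V(0,+0) = exp(-r*dt) * [p_u*0.684999 + p_m*0.087468 + p_d*0.000000] = 0.215916

Answer: Price = V(0,0) = 0.2159


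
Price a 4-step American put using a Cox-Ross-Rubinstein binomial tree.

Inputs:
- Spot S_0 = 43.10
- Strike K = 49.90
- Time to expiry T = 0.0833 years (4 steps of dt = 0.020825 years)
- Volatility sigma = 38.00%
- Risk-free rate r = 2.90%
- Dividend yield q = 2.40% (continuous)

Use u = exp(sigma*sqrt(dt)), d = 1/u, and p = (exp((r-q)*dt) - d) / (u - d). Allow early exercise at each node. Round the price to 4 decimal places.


Answer: Price = V(0,0) = 6.9978

Derivation:
dt = T/N = 0.020825
u = exp(sigma*sqrt(dt)) = 1.056369; d = 1/u = 0.946639
p = (exp((r-q)*dt) - d) / (u - d) = 0.487243
Discount per step: exp(-r*dt) = 0.999396
Stock lattice S(k, i) with i counting down-moves:
  k=0: S(0,0) = 43.1000
  k=1: S(1,0) = 45.5295; S(1,1) = 40.8001
  k=2: S(2,0) = 48.0959; S(2,1) = 43.1000; S(2,2) = 38.6230
  k=3: S(3,0) = 50.8070; S(3,1) = 45.5295; S(3,2) = 40.8001; S(3,3) = 36.5621
  k=4: S(4,0) = 53.6710; S(4,1) = 48.0959; S(4,2) = 43.1000; S(4,3) = 38.6230; S(4,4) = 34.6111
Terminal payoffs V(N, i) = max(K - S_T, 0):
  V(4,0) = 0.000000; V(4,1) = 1.804068; V(4,2) = 6.800000; V(4,3) = 11.276983; V(4,4) = 15.288923
Backward induction: V(k, i) = exp(-r*dt) * [p * V(k+1, i) + (1-p) * V(k+1, i+1)]; then take max(V_cont, immediate exercise) for American.
  V(3,0) = exp(-r*dt) * [p*0.000000 + (1-p)*1.804068] = 0.924490; exercise = 0.000000; V(3,0) = max -> 0.924490
  V(3,1) = exp(-r*dt) * [p*1.804068 + (1-p)*6.800000] = 4.363131; exercise = 4.370508; V(3,1) = max -> 4.370508
  V(3,2) = exp(-r*dt) * [p*6.800000 + (1-p)*11.276983] = 9.090113; exercise = 9.099853; V(3,2) = max -> 9.099853
  V(3,3) = exp(-r*dt) * [p*11.276983 + (1-p)*15.288923] = 13.326083; exercise = 13.337940; V(3,3) = max -> 13.337940
  V(2,0) = exp(-r*dt) * [p*0.924490 + (1-p)*4.370508] = 2.689834; exercise = 1.804068; V(2,0) = max -> 2.689834
  V(2,1) = exp(-r*dt) * [p*4.370508 + (1-p)*9.099853] = 6.791409; exercise = 6.800000; V(2,1) = max -> 6.800000
  V(2,2) = exp(-r*dt) * [p*9.099853 + (1-p)*13.337940] = 11.266155; exercise = 11.276983; V(2,2) = max -> 11.276983
  V(1,0) = exp(-r*dt) * [p*2.689834 + (1-p)*6.800000] = 4.794454; exercise = 4.370508; V(1,0) = max -> 4.794454
  V(1,1) = exp(-r*dt) * [p*6.800000 + (1-p)*11.276983] = 9.090113; exercise = 9.099853; V(1,1) = max -> 9.099853
  V(0,0) = exp(-r*dt) * [p*4.794454 + (1-p)*9.099853] = 6.997849; exercise = 6.800000; V(0,0) = max -> 6.997849


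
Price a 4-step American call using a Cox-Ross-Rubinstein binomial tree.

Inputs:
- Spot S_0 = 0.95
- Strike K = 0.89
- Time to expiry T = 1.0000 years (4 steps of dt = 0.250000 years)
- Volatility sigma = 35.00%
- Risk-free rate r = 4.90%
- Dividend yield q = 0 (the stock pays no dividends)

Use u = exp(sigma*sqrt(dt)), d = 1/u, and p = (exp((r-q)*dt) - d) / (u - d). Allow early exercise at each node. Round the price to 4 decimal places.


Answer: Price = V(0,0) = 0.1835

Derivation:
dt = T/N = 0.250000
u = exp(sigma*sqrt(dt)) = 1.191246; d = 1/u = 0.839457
p = (exp((r-q)*dt) - d) / (u - d) = 0.491397
Discount per step: exp(-r*dt) = 0.987825
Stock lattice S(k, i) with i counting down-moves:
  k=0: S(0,0) = 0.9500
  k=1: S(1,0) = 1.1317; S(1,1) = 0.7975
  k=2: S(2,0) = 1.3481; S(2,1) = 0.9500; S(2,2) = 0.6695
  k=3: S(3,0) = 1.6059; S(3,1) = 1.1317; S(3,2) = 0.7975; S(3,3) = 0.5620
  k=4: S(4,0) = 1.9131; S(4,1) = 1.3481; S(4,2) = 0.9500; S(4,3) = 0.6695; S(4,4) = 0.4718
Terminal payoffs V(N, i) = max(S_T - K, 0):
  V(4,0) = 1.023065; V(4,1) = 0.458114; V(4,2) = 0.060000; V(4,3) = 0.000000; V(4,4) = 0.000000
Backward induction: V(k, i) = exp(-r*dt) * [p * V(k+1, i) + (1-p) * V(k+1, i+1)]; then take max(V_cont, immediate exercise) for American.
  V(3,0) = exp(-r*dt) * [p*1.023065 + (1-p)*0.458114] = 0.726772; exercise = 0.715936; V(3,0) = max -> 0.726772
  V(3,1) = exp(-r*dt) * [p*0.458114 + (1-p)*0.060000] = 0.252520; exercise = 0.241684; V(3,1) = max -> 0.252520
  V(3,2) = exp(-r*dt) * [p*0.060000 + (1-p)*0.000000] = 0.029125; exercise = 0.000000; V(3,2) = max -> 0.029125
  V(3,3) = exp(-r*dt) * [p*0.000000 + (1-p)*0.000000] = 0.000000; exercise = 0.000000; V(3,3) = max -> 0.000000
  V(2,0) = exp(-r*dt) * [p*0.726772 + (1-p)*0.252520] = 0.479654; exercise = 0.458114; V(2,0) = max -> 0.479654
  V(2,1) = exp(-r*dt) * [p*0.252520 + (1-p)*0.029125] = 0.137209; exercise = 0.060000; V(2,1) = max -> 0.137209
  V(2,2) = exp(-r*dt) * [p*0.029125 + (1-p)*0.000000] = 0.014138; exercise = 0.000000; V(2,2) = max -> 0.014138
  V(1,0) = exp(-r*dt) * [p*0.479654 + (1-p)*0.137209] = 0.301767; exercise = 0.241684; V(1,0) = max -> 0.301767
  V(1,1) = exp(-r*dt) * [p*0.137209 + (1-p)*0.014138] = 0.073706; exercise = 0.000000; V(1,1) = max -> 0.073706
  V(0,0) = exp(-r*dt) * [p*0.301767 + (1-p)*0.073706] = 0.183513; exercise = 0.060000; V(0,0) = max -> 0.183513


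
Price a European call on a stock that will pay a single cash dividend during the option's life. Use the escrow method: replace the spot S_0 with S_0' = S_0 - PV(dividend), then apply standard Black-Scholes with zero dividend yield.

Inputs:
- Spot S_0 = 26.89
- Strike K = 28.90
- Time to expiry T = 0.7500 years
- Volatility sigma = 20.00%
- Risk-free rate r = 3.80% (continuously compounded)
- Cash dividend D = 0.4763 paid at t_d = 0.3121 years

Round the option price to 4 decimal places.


Answer: Price = 1.1626

Derivation:
PV(D) = D * exp(-r * t_d) = 0.4763 * 0.98821025 = 0.47068454
S_0' = S_0 - PV(D) = 26.8900 - 0.47068454 = 26.41931546
d1 = (ln(S_0'/K) + (r + sigma^2/2)*T) / (sigma*sqrt(T)) = -0.26700260
d2 = d1 - sigma*sqrt(T) = -0.44020768
exp(-rT) = 0.97190229
N(d1) = 0.39473358; N(d2) = 0.32989335
C = S_0' * N(d1) - K * exp(-rT) * N(d2) = 26.41931546 * 0.39473358 - 28.9000 * 0.97190229 * 0.32989335 = 1.1626


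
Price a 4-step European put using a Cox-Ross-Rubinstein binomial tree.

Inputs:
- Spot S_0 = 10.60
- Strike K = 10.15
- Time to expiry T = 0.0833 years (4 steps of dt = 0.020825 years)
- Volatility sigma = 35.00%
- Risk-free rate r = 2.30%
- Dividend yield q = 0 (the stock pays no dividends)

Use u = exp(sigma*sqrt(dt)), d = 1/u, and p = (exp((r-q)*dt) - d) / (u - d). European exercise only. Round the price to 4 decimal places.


dt = T/N = 0.020825
u = exp(sigma*sqrt(dt)) = 1.051805; d = 1/u = 0.950746
p = (exp((r-q)*dt) - d) / (u - d) = 0.492116
Discount per step: exp(-r*dt) = 0.999521
Stock lattice S(k, i) with i counting down-moves:
  k=0: S(0,0) = 10.6000
  k=1: S(1,0) = 11.1491; S(1,1) = 10.0779
  k=2: S(2,0) = 11.7267; S(2,1) = 10.6000; S(2,2) = 9.5815
  k=3: S(3,0) = 12.3342; S(3,1) = 11.1491; S(3,2) = 10.0779; S(3,3) = 9.1096
  k=4: S(4,0) = 12.9732; S(4,1) = 11.7267; S(4,2) = 10.6000; S(4,3) = 9.5815; S(4,4) = 8.6609
Terminal payoffs V(N, i) = max(K - S_T, 0):
  V(4,0) = 0.000000; V(4,1) = 0.000000; V(4,2) = 0.000000; V(4,3) = 0.568464; V(4,4) = 1.489072
Backward induction: V(k, i) = exp(-r*dt) * [p * V(k+1, i) + (1-p) * V(k+1, i+1)].
  V(3,0) = exp(-r*dt) * [p*0.000000 + (1-p)*0.000000] = 0.000000
  V(3,1) = exp(-r*dt) * [p*0.000000 + (1-p)*0.000000] = 0.000000
  V(3,2) = exp(-r*dt) * [p*0.000000 + (1-p)*0.568464] = 0.288575
  V(3,3) = exp(-r*dt) * [p*0.568464 + (1-p)*1.489072] = 1.035530
  V(2,0) = exp(-r*dt) * [p*0.000000 + (1-p)*0.000000] = 0.000000
  V(2,1) = exp(-r*dt) * [p*0.000000 + (1-p)*0.288575] = 0.146492
  V(2,2) = exp(-r*dt) * [p*0.288575 + (1-p)*1.035530] = 0.667621
  V(1,0) = exp(-r*dt) * [p*0.000000 + (1-p)*0.146492] = 0.074366
  V(1,1) = exp(-r*dt) * [p*0.146492 + (1-p)*0.667621] = 0.410968
  V(0,0) = exp(-r*dt) * [p*0.074366 + (1-p)*0.410968] = 0.245203

Answer: Price = V(0,0) = 0.2452


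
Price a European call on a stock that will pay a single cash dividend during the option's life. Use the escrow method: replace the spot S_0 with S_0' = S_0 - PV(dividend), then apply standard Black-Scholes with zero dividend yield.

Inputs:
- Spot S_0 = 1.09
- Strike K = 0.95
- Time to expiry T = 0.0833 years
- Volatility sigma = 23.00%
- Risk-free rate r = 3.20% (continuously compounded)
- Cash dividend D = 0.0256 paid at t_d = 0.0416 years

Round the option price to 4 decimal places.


PV(D) = D * exp(-r * t_d) = 0.0256 * 0.99866969 = 0.02556594
S_0' = S_0 - PV(D) = 1.0900 - 0.02556594 = 1.06443406
d1 = (ln(S_0'/K) + (r + sigma^2/2)*T) / (sigma*sqrt(T)) = 1.78671076
d2 = d1 - sigma*sqrt(T) = 1.72032876
exp(-rT) = 0.99733795
N(d1) = 0.96300788; N(d2) = 0.95731365
C = S_0' * N(d1) - K * exp(-rT) * N(d2) = 1.06443406 * 0.96300788 - 0.9500 * 0.99733795 * 0.95731365 = 0.1180

Answer: Price = 0.1180


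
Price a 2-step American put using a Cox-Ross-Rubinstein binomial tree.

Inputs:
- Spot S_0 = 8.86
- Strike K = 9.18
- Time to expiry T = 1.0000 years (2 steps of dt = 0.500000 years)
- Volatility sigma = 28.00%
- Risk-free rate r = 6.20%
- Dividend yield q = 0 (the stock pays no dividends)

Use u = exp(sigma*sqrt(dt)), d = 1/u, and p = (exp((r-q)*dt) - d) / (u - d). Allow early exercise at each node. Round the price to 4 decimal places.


Answer: Price = V(0,0) = 0.9465

Derivation:
dt = T/N = 0.500000
u = exp(sigma*sqrt(dt)) = 1.218950; d = 1/u = 0.820378
p = (exp((r-q)*dt) - d) / (u - d) = 0.529659
Discount per step: exp(-r*dt) = 0.969476
Stock lattice S(k, i) with i counting down-moves:
  k=0: S(0,0) = 8.8600
  k=1: S(1,0) = 10.7999; S(1,1) = 7.2686
  k=2: S(2,0) = 13.1645; S(2,1) = 8.8600; S(2,2) = 5.9630
Terminal payoffs V(N, i) = max(K - S_T, 0):
  V(2,0) = 0.000000; V(2,1) = 0.320000; V(2,2) = 3.217040
Backward induction: V(k, i) = exp(-r*dt) * [p * V(k+1, i) + (1-p) * V(k+1, i+1)]; then take max(V_cont, immediate exercise) for American.
  V(1,0) = exp(-r*dt) * [p*0.000000 + (1-p)*0.320000] = 0.145915; exercise = 0.000000; V(1,0) = max -> 0.145915
  V(1,1) = exp(-r*dt) * [p*0.320000 + (1-p)*3.217040] = 1.631235; exercise = 1.911450; V(1,1) = max -> 1.911450
  V(0,0) = exp(-r*dt) * [p*0.145915 + (1-p)*1.911450] = 0.946516; exercise = 0.320000; V(0,0) = max -> 0.946516


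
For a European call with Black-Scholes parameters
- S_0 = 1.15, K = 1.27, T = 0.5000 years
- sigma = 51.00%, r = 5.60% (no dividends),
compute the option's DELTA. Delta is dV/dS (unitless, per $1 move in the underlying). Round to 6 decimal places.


d1 = -0.0172754730; d2 = -0.3778999314
phi(d1) = 0.3988827543; exp(-qT) = 1.0000000000; exp(-rT) = 0.9723883668
N(d1) = 0.4931084262
Delta = exp(-qT) * N(d1) = 1.0000000000 * 0.4931084262 = 0.493108

Answer: Delta = 0.493108


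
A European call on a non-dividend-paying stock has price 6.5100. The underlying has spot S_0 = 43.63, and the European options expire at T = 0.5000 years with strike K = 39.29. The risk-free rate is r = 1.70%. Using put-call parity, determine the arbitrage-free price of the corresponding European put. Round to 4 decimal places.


Answer: Put price = 1.8375

Derivation:
Put-call parity: C - P = S_0 * exp(-qT) - K * exp(-rT).
S_0 * exp(-qT) = 43.6300 * 1.00000000 = 43.63000000
K * exp(-rT) = 39.2900 * 0.99153602 = 38.95745034
P = C - S*exp(-qT) + K*exp(-rT)
P = 6.5100 - 43.63000000 + 38.95745034 = 1.8375


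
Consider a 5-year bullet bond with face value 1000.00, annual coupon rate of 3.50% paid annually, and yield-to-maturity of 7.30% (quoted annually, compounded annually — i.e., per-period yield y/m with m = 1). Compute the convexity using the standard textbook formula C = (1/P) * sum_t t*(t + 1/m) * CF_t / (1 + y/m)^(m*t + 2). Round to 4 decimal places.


Answer: Convexity = 23.5738

Derivation:
Coupon per period c = face * coupon_rate / m = 35.000000
Periods per year m = 1; per-period yield y/m = 0.073000
Number of cashflows N = 5
Cashflows (t years, CF_t, discount factor 1/(1+y/m)^(m*t), PV):
  t = 1.0000: CF_t = 35.000000, DF = 0.931966, PV = 32.618826
  t = 2.0000: CF_t = 35.000000, DF = 0.868561, PV = 30.399651
  t = 3.0000: CF_t = 35.000000, DF = 0.809470, PV = 28.331455
  t = 4.0000: CF_t = 35.000000, DF = 0.754399, PV = 26.403965
  t = 5.0000: CF_t = 1035.000000, DF = 0.703075, PV = 727.682180
Price P = sum_t PV_t = 845.436078
Convexity numerator sum_t t*(t + 1/m) * CF_t / (1+y/m)^(m*t + 2):
  t = 1.0000: term = 56.662910
  t = 2.0000: term = 158.423793
  t = 3.0000: term = 295.291320
  t = 4.0000: term = 458.669338
  t = 5.0000: term = 18961.100964
Convexity = (1/P) * sum = 19930.148324 / 845.436078 = 23.573809


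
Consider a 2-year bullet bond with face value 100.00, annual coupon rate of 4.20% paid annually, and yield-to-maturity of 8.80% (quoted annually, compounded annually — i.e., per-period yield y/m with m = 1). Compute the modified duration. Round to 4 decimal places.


Coupon per period c = face * coupon_rate / m = 4.200000
Periods per year m = 1; per-period yield y/m = 0.088000
Number of cashflows N = 2
Cashflows (t years, CF_t, discount factor 1/(1+y/m)^(m*t), PV):
  t = 1.0000: CF_t = 4.200000, DF = 0.919118, PV = 3.860294
  t = 2.0000: CF_t = 104.200000, DF = 0.844777, PV = 88.025789
Price P = sum_t PV_t = 91.886083
First compute Macaulay numerator sum_t t * PV_t:
  t * PV_t at t = 1.0000: 3.860294
  t * PV_t at t = 2.0000: 176.051579
Macaulay duration D = 179.911873 / 91.886083 = 1.957988
Modified duration = D / (1 + y/m) = 1.957988 / (1 + 0.088000) = 1.799622

Answer: Modified duration = 1.7996


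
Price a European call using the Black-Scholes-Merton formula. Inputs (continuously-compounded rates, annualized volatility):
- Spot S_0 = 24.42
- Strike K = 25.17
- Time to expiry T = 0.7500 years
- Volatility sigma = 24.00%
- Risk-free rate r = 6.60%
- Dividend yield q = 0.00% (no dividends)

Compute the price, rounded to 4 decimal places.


d1 = (ln(S/K) + (r - q + 0.5*sigma^2) * T) / (sigma * sqrt(T)) = 0.19653802
d2 = d1 - sigma * sqrt(T) = -0.01130808
exp(-rT) = 0.95170516; exp(-qT) = 1.00000000
C = S_0 * exp(-qT) * N(d1) - K * exp(-rT) * N(d2)
N(d1) = 0.57790546; N(d2) = 0.49548882
C = 24.4200 * 1.00000000 * 0.57790546 - 25.1700 * 0.95170516 * 0.49548882 = 2.2433

Answer: Price = 2.2433


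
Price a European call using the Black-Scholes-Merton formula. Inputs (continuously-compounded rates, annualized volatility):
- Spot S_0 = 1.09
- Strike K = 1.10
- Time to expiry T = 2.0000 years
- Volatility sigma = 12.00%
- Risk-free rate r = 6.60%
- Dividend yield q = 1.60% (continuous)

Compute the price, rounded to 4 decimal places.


Answer: Price = 0.1237

Derivation:
d1 = (ln(S/K) + (r - q + 0.5*sigma^2) * T) / (sigma * sqrt(T)) = 0.62029479
d2 = d1 - sigma * sqrt(T) = 0.45058916
exp(-rT) = 0.87634100; exp(-qT) = 0.96850658
C = S_0 * exp(-qT) * N(d1) - K * exp(-rT) * N(d2)
N(d1) = 0.73246814; N(d2) = 0.67385716
C = 1.0900 * 0.96850658 * 0.73246814 - 1.1000 * 0.87634100 * 0.67385716 = 0.1237


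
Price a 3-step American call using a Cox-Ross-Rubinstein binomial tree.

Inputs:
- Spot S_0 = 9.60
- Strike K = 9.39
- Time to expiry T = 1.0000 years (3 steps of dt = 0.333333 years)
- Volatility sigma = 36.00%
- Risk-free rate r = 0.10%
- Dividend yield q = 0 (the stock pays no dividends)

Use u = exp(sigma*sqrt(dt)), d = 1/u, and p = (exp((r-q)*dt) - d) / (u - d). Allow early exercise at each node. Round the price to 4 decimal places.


Answer: Price = V(0,0) = 1.5788

Derivation:
dt = T/N = 0.333333
u = exp(sigma*sqrt(dt)) = 1.231024; d = 1/u = 0.812332
p = (exp((r-q)*dt) - d) / (u - d) = 0.449021
Discount per step: exp(-r*dt) = 0.999667
Stock lattice S(k, i) with i counting down-moves:
  k=0: S(0,0) = 9.6000
  k=1: S(1,0) = 11.8178; S(1,1) = 7.7984
  k=2: S(2,0) = 14.5480; S(2,1) = 9.6000; S(2,2) = 6.3349
  k=3: S(3,0) = 17.9090; S(3,1) = 11.8178; S(3,2) = 7.7984; S(3,3) = 5.1460
Terminal payoffs V(N, i) = max(S_T - K, 0):
  V(3,0) = 8.518964; V(3,1) = 2.427827; V(3,2) = 0.000000; V(3,3) = 0.000000
Backward induction: V(k, i) = exp(-r*dt) * [p * V(k+1, i) + (1-p) * V(k+1, i+1)]; then take max(V_cont, immediate exercise) for American.
  V(2,0) = exp(-r*dt) * [p*8.518964 + (1-p)*2.427827] = 5.161155; exercise = 5.158026; V(2,0) = max -> 5.161155
  V(2,1) = exp(-r*dt) * [p*2.427827 + (1-p)*0.000000] = 1.089782; exercise = 0.210000; V(2,1) = max -> 1.089782
  V(2,2) = exp(-r*dt) * [p*0.000000 + (1-p)*0.000000] = 0.000000; exercise = 0.000000; V(2,2) = max -> 0.000000
  V(1,0) = exp(-r*dt) * [p*5.161155 + (1-p)*1.089782] = 2.916942; exercise = 2.427827; V(1,0) = max -> 2.916942
  V(1,1) = exp(-r*dt) * [p*1.089782 + (1-p)*0.000000] = 0.489172; exercise = 0.000000; V(1,1) = max -> 0.489172
  V(0,0) = exp(-r*dt) * [p*2.916942 + (1-p)*0.489172] = 1.578765; exercise = 0.210000; V(0,0) = max -> 1.578765


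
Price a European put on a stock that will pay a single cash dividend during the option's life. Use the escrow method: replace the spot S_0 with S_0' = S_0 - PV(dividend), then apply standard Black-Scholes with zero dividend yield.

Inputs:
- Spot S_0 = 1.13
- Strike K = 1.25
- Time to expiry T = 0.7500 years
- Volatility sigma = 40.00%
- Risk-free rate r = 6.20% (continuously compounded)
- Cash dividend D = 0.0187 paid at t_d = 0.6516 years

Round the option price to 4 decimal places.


Answer: Price = 0.2023

Derivation:
PV(D) = D * exp(-r * t_d) = 0.0187 * 0.96040597 = 0.01795959
S_0' = S_0 - PV(D) = 1.1300 - 0.01795959 = 1.11204041
d1 = (ln(S_0'/K) + (r + sigma^2/2)*T) / (sigma*sqrt(T)) = -0.03015794
d2 = d1 - sigma*sqrt(T) = -0.37656810
exp(-rT) = 0.95456456
N(-d1) = 0.51202945; N(-d2) = 0.64675270
P = K * exp(-rT) * N(-d2) - S_0' * N(-d1) = 1.2500 * 0.95456456 * 0.64675270 - 1.11204041 * 0.51202945 = 0.2023


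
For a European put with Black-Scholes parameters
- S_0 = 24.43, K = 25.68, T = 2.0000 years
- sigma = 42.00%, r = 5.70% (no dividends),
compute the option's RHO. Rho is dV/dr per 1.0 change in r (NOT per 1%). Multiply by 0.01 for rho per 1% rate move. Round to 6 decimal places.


Answer: Rho = -26.349254

Derivation:
d1 = 0.4049018123; d2 = -0.1890678839
phi(d1) = 0.3675443556; exp(-qT) = 1.0000000000; exp(-rT) = 0.8922579559
N(-d2) = 0.5749801938
Rho = -K*T*exp(-rT)*N(-d2) = -25.6800 * 2.0000 * 0.8922579559 * 0.5749801938 = -26.349254


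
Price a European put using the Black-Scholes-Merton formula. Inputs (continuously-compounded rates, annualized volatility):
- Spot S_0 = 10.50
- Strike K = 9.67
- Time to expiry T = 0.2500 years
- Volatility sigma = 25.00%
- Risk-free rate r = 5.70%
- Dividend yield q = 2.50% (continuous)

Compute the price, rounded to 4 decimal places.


d1 = (ln(S/K) + (r - q + 0.5*sigma^2) * T) / (sigma * sqrt(T)) = 0.78527558
d2 = d1 - sigma * sqrt(T) = 0.66027558
exp(-rT) = 0.98585105; exp(-qT) = 0.99376949
P = K * exp(-rT) * N(-d2) - S_0 * exp(-qT) * N(-d1)
N(-d1) = 0.21614600; N(-d2) = 0.25453850
P = 9.6700 * 0.98585105 * 0.25453850 - 10.5000 * 0.99376949 * 0.21614600 = 0.1712

Answer: Price = 0.1712


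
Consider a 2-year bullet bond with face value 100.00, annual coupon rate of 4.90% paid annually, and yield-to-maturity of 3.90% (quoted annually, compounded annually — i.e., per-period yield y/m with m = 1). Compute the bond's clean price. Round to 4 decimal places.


Answer: Price = 101.8888

Derivation:
Coupon per period c = face * coupon_rate / m = 4.900000
Periods per year m = 1; per-period yield y/m = 0.039000
Number of cashflows N = 2
Cashflows (t years, CF_t, discount factor 1/(1+y/m)^(m*t), PV):
  t = 1.0000: CF_t = 4.900000, DF = 0.962464, PV = 4.716073
  t = 2.0000: CF_t = 104.900000, DF = 0.926337, PV = 97.172728
Price P = sum_t PV_t = 101.888801


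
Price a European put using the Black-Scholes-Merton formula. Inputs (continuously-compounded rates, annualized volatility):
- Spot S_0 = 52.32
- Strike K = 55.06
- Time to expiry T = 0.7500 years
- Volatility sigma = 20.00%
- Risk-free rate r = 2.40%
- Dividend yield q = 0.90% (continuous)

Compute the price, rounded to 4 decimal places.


Answer: Price = 4.8100

Derivation:
d1 = (ln(S/K) + (r - q + 0.5*sigma^2) * T) / (sigma * sqrt(T)) = -0.14315280
d2 = d1 - sigma * sqrt(T) = -0.31635788
exp(-rT) = 0.98216103; exp(-qT) = 0.99327273
P = K * exp(-rT) * N(-d2) - S_0 * exp(-qT) * N(-d1)
N(-d1) = 0.55691525; N(-d2) = 0.62413456
P = 55.0600 * 0.98216103 * 0.62413456 - 52.3200 * 0.99327273 * 0.55691525 = 4.8100


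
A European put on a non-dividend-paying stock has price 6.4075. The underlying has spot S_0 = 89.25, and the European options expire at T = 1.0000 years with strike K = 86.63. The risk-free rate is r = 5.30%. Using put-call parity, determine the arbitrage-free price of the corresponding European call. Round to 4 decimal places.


Put-call parity: C - P = S_0 * exp(-qT) - K * exp(-rT).
S_0 * exp(-qT) = 89.2500 * 1.00000000 = 89.25000000
K * exp(-rT) = 86.6300 * 0.94838001 = 82.15816048
C = P + S*exp(-qT) - K*exp(-rT)
C = 6.4075 + 89.25000000 - 82.15816048 = 13.4993

Answer: Call price = 13.4993


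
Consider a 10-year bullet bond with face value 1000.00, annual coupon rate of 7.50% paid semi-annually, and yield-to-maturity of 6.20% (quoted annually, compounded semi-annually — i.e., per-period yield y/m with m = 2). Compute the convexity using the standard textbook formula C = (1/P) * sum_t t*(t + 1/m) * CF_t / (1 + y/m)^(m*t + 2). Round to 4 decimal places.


Coupon per period c = face * coupon_rate / m = 37.500000
Periods per year m = 2; per-period yield y/m = 0.031000
Number of cashflows N = 20
Cashflows (t years, CF_t, discount factor 1/(1+y/m)^(m*t), PV):
  t = 0.5000: CF_t = 37.500000, DF = 0.969932, PV = 36.372454
  t = 1.0000: CF_t = 37.500000, DF = 0.940768, PV = 35.278811
  t = 1.5000: CF_t = 37.500000, DF = 0.912481, PV = 34.218051
  t = 2.0000: CF_t = 37.500000, DF = 0.885045, PV = 33.189186
  t = 2.5000: CF_t = 37.500000, DF = 0.858434, PV = 32.191257
  t = 3.0000: CF_t = 37.500000, DF = 0.832622, PV = 31.223334
  t = 3.5000: CF_t = 37.500000, DF = 0.807587, PV = 30.284514
  t = 4.0000: CF_t = 37.500000, DF = 0.783305, PV = 29.373923
  t = 4.5000: CF_t = 37.500000, DF = 0.759752, PV = 28.490711
  t = 5.0000: CF_t = 37.500000, DF = 0.736908, PV = 27.634055
  t = 5.5000: CF_t = 37.500000, DF = 0.714751, PV = 26.803157
  t = 6.0000: CF_t = 37.500000, DF = 0.693260, PV = 25.997242
  t = 6.5000: CF_t = 37.500000, DF = 0.672415, PV = 25.215560
  t = 7.0000: CF_t = 37.500000, DF = 0.652197, PV = 24.457381
  t = 7.5000: CF_t = 37.500000, DF = 0.632587, PV = 23.721999
  t = 8.0000: CF_t = 37.500000, DF = 0.613566, PV = 23.008729
  t = 8.5000: CF_t = 37.500000, DF = 0.595117, PV = 22.316905
  t = 9.0000: CF_t = 37.500000, DF = 0.577224, PV = 21.645882
  t = 9.5000: CF_t = 37.500000, DF = 0.559868, PV = 20.995036
  t = 10.0000: CF_t = 1037.500000, DF = 0.543034, PV = 563.397350
Price P = sum_t PV_t = 1095.815538
Convexity numerator sum_t t*(t + 1/m) * CF_t / (1+y/m)^(m*t + 2):
  t = 0.5000: term = 17.109026
  t = 1.0000: term = 49.783780
  t = 1.5000: term = 96.573772
  t = 2.0000: term = 156.116670
  t = 2.5000: term = 227.133856
  t = 3.0000: term = 308.426187
  t = 3.5000: term = 398.869947
  t = 4.0000: term = 497.412987
  t = 4.5000: term = 603.071032
  t = 5.0000: term = 714.924167
  t = 5.5000: term = 832.113483
  t = 6.0000: term = 953.837869
  t = 6.5000: term = 1079.350967
  t = 7.0000: term = 1207.958256
  t = 7.5000: term = 1339.014279
  t = 8.0000: term = 1471.919996
  t = 8.5000: term = 1606.120268
  t = 9.0000: term = 1741.101448
  t = 9.5000: term = 1876.389103
  t = 10.0000: term = 55652.767810
Convexity = (1/P) * sum = 70829.994904 / 1095.815538 = 64.636786

Answer: Convexity = 64.6368


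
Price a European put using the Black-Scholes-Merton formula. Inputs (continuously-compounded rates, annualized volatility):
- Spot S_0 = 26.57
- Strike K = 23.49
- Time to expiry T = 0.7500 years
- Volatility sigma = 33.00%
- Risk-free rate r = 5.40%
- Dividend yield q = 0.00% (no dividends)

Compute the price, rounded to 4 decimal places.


d1 = (ln(S/K) + (r - q + 0.5*sigma^2) * T) / (sigma * sqrt(T)) = 0.71572350
d2 = d1 - sigma * sqrt(T) = 0.42993511
exp(-rT) = 0.96030916; exp(-qT) = 1.00000000
P = K * exp(-rT) * N(-d2) - S_0 * exp(-qT) * N(-d1)
N(-d1) = 0.23708105; N(-d2) = 0.33362142
P = 23.4900 * 0.96030916 * 0.33362142 - 26.5700 * 1.00000000 * 0.23708105 = 1.2265

Answer: Price = 1.2265


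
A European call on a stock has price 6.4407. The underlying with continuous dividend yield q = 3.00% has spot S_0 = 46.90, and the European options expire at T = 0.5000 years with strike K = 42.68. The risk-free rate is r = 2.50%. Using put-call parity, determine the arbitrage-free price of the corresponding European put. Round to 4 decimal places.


Answer: Put price = 2.3888

Derivation:
Put-call parity: C - P = S_0 * exp(-qT) - K * exp(-rT).
S_0 * exp(-qT) = 46.9000 * 0.98511194 = 46.20174997
K * exp(-rT) = 42.6800 * 0.98757780 = 42.14982053
P = C - S*exp(-qT) + K*exp(-rT)
P = 6.4407 - 46.20174997 + 42.14982053 = 2.3888


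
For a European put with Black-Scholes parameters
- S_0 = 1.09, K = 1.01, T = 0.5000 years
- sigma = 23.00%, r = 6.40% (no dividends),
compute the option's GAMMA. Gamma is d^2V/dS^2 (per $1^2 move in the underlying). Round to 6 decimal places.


Answer: Gamma = 1.702832

Derivation:
d1 = 0.7467807927; d2 = 0.5841462330
phi(d1) = 0.3018638143; exp(-qT) = 1.0000000000; exp(-rT) = 0.9685065821
Gamma = exp(-qT) * phi(d1) / (S * sigma * sqrt(T)) = 1.0000000000 * 0.3018638143 / (1.0900 * 0.2300 * 0.7071067812) = 1.702832


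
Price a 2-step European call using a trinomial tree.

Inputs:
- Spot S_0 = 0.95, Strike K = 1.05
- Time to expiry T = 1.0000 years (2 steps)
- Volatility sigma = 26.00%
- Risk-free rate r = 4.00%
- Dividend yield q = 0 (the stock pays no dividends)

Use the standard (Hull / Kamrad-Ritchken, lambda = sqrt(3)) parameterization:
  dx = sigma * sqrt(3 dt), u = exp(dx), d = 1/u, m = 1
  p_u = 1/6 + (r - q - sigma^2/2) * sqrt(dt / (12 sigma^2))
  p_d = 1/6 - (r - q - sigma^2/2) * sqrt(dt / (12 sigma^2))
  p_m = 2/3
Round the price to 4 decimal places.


dt = T/N = 0.500000; dx = sigma*sqrt(3*dt) = 0.318434
u = exp(dx) = 1.374972; d = 1/u = 0.727287
p_u = 0.171534, p_m = 0.666667, p_d = 0.161799
Discount per step: exp(-r*dt) = 0.980199
Stock lattice S(k, j) with j the centered position index:
  k=0: S(0,+0) = 0.9500
  k=1: S(1,-1) = 0.6909; S(1,+0) = 0.9500; S(1,+1) = 1.3062
  k=2: S(2,-2) = 0.5025; S(2,-1) = 0.6909; S(2,+0) = 0.9500; S(2,+1) = 1.3062; S(2,+2) = 1.7960
Terminal payoffs V(N, j) = max(S_T - K, 0):
  V(2,-2) = 0.000000; V(2,-1) = 0.000000; V(2,+0) = 0.000000; V(2,+1) = 0.256224; V(2,+2) = 0.746022
Backward induction: V(k, j) = exp(-r*dt) * [p_u * V(k+1, j+1) + p_m * V(k+1, j) + p_d * V(k+1, j-1)]
  V(1,-1) = exp(-r*dt) * [p_u*0.000000 + p_m*0.000000 + p_d*0.000000] = 0.000000
  V(1,+0) = exp(-r*dt) * [p_u*0.256224 + p_m*0.000000 + p_d*0.000000] = 0.043081
  V(1,+1) = exp(-r*dt) * [p_u*0.746022 + p_m*0.256224 + p_d*0.000000] = 0.292868
  V(0,+0) = exp(-r*dt) * [p_u*0.292868 + p_m*0.043081 + p_d*0.000000] = 0.077394

Answer: Price = V(0,0) = 0.0774
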